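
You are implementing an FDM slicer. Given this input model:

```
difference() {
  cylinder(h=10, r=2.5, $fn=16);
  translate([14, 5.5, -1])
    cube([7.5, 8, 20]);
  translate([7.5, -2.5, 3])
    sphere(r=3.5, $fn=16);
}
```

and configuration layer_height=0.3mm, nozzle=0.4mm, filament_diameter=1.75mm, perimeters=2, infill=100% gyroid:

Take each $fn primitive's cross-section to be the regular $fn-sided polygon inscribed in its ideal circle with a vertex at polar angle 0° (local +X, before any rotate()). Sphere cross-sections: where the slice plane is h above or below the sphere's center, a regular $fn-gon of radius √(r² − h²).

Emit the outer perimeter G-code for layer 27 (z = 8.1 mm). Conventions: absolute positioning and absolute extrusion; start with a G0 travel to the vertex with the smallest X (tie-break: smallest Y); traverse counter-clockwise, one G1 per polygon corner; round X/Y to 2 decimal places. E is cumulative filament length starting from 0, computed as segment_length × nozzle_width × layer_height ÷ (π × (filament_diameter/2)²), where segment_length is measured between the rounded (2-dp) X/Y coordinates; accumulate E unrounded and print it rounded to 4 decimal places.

G0 X-2.50 Y0.00 Z8.10
G1 X-2.31 Y-0.96 E0.0488
G1 X-1.77 Y-1.77 E0.0974
G1 X-0.96 Y-2.31 E0.1460
G1 X0.00 Y-2.50 E0.1948
G1 X0.96 Y-2.31 E0.2436
G1 X1.77 Y-1.77 E0.2922
G1 X2.31 Y-0.96 E0.3407
G1 X2.50 Y0.00 E0.3896
G1 X2.31 Y0.96 E0.4384
G1 X1.77 Y1.77 E0.4870
G1 X0.96 Y2.31 E0.5355
G1 X0.00 Y2.50 E0.5844
G1 X-0.96 Y2.31 E0.6332
G1 X-1.77 Y1.77 E0.6817
G1 X-2.31 Y0.96 E0.7303
G1 X-2.50 Y0.00 E0.7791

At z = 8.1 mm: the r=2.5 cylinder gives a regular 16-gon of circumradius 2.5 (constant along its height); the cube at (14, 5.5) is present — its section is the full 7.5×8 rectangle; the sphere at (7.5, -2.5) does not reach this height (|z−center|=5.100 > r=3.5); After the difference (first − rest): starting from the r=2.5 cylinder, the 7.5×8 cube at (14, 5.5) misses the remaining region (no effect) — 1 connected region. The outline is a single polygon with 16 vertices. Extrusion per mm of travel: 0.4 × 0.3 / (π × 0.875²) = 0.049890. Accumulating E over each segment gives final E = 0.7791.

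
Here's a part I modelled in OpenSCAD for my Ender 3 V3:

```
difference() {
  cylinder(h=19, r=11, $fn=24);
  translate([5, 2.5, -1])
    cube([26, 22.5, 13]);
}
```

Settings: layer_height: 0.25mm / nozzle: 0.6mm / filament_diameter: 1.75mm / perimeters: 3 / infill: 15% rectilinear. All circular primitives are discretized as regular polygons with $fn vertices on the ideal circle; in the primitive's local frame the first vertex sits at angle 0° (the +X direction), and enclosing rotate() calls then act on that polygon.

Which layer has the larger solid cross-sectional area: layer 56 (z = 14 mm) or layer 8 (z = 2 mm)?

Layer 56 (z = 14): the r=11 cylinder contributes a regular 24-gon of circumradius 11 (area = (24/2)·11.000²·sin(360°/24) = 375.81 mm²); the cube at (5, 2.5) does not reach this height (z outside [-1, 12]); Subtracting the remaining from the first: none of the subtracted shapes is present at this height, so the r=11 cylinder is unchanged — area = 375.81 mm². So its area = 375.81 mm². Layer 8 (z = 2): the r=11 cylinder gives a regular 24-gon of circumradius 11 (constant along its height) (area = (24/2)·11.000²·sin(360°/24) = 375.81 mm²); the 26×22.5 cube at (5, 2.5) contributes its full rectangle (area 585.00 mm²); After the difference (first − rest): starting from the r=11 cylinder (375.81 mm²), the 26×22.5 cube at (5, 2.5) partially overlaps it — only the 26.66 mm² overlap (of its 585.00 mm²) is removed, clipping the outline — area = 349.14 mm². So its area = 349.14 mm². Layer 56 is larger (375.81 vs 349.14 mm²).

layer 56 (z = 14 mm)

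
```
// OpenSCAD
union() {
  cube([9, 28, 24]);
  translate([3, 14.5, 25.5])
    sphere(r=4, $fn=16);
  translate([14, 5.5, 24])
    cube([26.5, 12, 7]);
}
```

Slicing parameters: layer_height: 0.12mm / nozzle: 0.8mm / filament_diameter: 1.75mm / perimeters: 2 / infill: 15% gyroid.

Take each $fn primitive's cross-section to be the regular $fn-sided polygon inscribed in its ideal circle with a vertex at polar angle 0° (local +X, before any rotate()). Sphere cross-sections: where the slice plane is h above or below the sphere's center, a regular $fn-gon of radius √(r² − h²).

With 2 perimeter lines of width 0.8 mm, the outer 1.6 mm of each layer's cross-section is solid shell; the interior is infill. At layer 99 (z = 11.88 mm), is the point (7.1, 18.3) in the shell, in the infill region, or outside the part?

infill

At z = 11.88 mm: the cube (footprint 9×28) is included at this height; the sphere at (3, 14.5) does not reach this height (|z−center|=13.620 > r=4); the cube at (14, 5.5) is absent (z outside [24, 31]); Combining (union): only the 9×28 cube is present, so the union is just that shape — 1 connected region. Overall, the cross-section is a single solid region. The nearest boundary edge runs (9.00, 0.00)→(9.00, 28.00); distance from the point to it = 1.90 mm. The point is inside the cross-section and 1.90 mm from the nearest boundary — more than the 1.6 mm shell width (2 × 0.8), so it's in the infill interior.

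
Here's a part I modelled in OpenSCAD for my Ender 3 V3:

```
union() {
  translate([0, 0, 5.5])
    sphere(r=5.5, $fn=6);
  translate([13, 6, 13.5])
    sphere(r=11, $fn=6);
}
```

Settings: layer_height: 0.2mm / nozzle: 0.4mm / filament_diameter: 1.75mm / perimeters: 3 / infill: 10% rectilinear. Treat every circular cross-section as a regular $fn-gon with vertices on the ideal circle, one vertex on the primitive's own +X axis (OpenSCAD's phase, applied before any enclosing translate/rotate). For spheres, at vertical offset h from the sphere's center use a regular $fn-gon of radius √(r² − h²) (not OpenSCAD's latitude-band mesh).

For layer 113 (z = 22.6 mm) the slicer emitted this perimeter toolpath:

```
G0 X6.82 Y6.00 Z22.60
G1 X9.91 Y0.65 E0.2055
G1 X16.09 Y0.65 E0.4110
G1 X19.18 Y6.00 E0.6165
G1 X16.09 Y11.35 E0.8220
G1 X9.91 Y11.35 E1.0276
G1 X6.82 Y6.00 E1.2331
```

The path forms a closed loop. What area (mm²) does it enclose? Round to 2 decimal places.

Apply the shoelace formula to the sequence of (X, Y) vertices; enclosed area = 99.19 mm².

99.19 mm²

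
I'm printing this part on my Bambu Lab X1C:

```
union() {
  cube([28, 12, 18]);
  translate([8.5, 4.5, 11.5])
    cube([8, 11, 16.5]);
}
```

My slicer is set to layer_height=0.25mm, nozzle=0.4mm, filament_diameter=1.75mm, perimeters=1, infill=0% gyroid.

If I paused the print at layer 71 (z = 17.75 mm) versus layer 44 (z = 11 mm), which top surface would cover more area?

layer 71 (z = 17.75 mm)

Layer 71 (z = 17.75): the cube (footprint 28×12) is included at this height (area 336.00 mm²); the cube at (8.5, 4.5) is present — its section is the full 8×11 rectangle (area 88.00 mm²); Taking the union: the regions partially overlap — summed areas 424.00 mm² minus the doubly-counted overlap 60.00 mm² gives 364.00 mm² — area = 364.00 mm². So its area = 364.00 mm². Layer 44 (z = 11): the 28×12 cube contributes its full rectangle (area 336.00 mm²); the cube at (8.5, 4.5) does not reach this height (z outside [11.5, 28]); Merging all regions: only the 28×12 cube is present, so the union is just that shape — area = 336.00 mm². So its area = 336.00 mm². Layer 71 is larger (364.00 vs 336.00 mm²).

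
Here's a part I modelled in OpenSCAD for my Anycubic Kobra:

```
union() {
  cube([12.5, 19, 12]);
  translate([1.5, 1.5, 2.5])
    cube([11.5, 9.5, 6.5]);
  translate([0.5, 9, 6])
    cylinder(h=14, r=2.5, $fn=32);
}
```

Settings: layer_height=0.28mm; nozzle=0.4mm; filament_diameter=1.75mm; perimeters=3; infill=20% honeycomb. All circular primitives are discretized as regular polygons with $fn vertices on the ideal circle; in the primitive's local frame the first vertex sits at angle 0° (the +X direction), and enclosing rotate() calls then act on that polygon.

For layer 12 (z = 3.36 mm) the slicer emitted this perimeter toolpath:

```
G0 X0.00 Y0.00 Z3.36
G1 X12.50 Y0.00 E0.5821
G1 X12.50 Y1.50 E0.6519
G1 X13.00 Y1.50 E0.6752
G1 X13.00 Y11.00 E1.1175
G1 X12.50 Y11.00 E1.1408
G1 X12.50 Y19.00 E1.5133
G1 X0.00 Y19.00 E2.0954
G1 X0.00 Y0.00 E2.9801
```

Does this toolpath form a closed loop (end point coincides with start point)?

yes

Start point (G0): (0.00, 0.00). End point (last G1): the path returns to the start — closed.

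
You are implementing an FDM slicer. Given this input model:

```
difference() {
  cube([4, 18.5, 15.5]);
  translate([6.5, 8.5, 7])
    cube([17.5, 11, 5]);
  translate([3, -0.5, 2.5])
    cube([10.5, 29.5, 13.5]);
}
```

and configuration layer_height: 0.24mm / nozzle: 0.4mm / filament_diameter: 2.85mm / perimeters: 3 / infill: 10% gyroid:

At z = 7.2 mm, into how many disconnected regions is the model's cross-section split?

1

At z = 7.2 mm: the 4×18.5 cube contributes its full rectangle; the cube at (6.5, 8.5) is present — its section is the full 17.5×11 rectangle; the 10.5×29.5 cube at (3, -0.5) contributes its full rectangle; Taking the first minus the rest: starting from the 4×18.5 cube, the 17.5×11 cube at (6.5, 8.5) misses the remaining region (no effect); the 10.5×29.5 cube at (3, -0.5) partially overlaps it — only the 18.50 mm² overlap (of its 309.75 mm²) is removed, clipping the outline — 1 connected region. The result has 1 disconnected region.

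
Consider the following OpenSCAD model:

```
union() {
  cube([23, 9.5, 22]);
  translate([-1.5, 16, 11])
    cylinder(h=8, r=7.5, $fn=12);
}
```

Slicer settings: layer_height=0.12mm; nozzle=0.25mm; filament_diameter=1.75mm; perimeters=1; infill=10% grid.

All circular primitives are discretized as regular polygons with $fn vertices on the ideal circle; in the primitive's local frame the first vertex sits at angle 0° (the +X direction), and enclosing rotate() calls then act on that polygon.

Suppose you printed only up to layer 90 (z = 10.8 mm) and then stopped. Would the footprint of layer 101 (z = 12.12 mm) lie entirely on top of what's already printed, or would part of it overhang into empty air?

Compare the two slices. At z = 10.8: the cube (footprint 23×9.5) is included at this height (area 218.50 mm²); the cylinder at (-1.5, 16) does not reach this height (z outside [11, 19]); Taking the union: only the 23×9.5 cube is present, so the union is just that shape — area = 218.50 mm². At z = 12.12: the 23×9.5 cube contributes its full rectangle (area 218.50 mm²); the r=7.5 cylinder at (-1.5, 16) contributes a regular 12-gon of circumradius 7.5 (area = (12/2)·7.500²·sin(360°/12) = 168.75 mm²); Taking the union: the regions partially overlap — summed areas 387.25 mm² minus the doubly-counted overlap 0.67 mm² gives 386.58 mm² — area = 386.58 mm². Checking containment: at z = 12.12 the cross-section extends beyond the z = 10.8 cross-section by about 168.08 mm².

part overhangs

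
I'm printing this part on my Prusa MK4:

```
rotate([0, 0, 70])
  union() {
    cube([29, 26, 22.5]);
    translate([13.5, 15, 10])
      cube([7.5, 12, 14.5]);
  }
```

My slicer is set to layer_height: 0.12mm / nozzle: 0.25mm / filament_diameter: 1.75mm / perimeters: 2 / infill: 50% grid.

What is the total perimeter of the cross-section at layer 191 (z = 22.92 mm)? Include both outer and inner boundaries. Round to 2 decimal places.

39.00 mm

At z = 22.92 mm: the cube does not reach this height (z outside [0, 22.5]); the cube at (13.5, 15) (footprint 7.5×12) is included at this height (perimeter 39.00 mm); Merging all regions: only the 7.5×12 cube at (13.5, 15) is present, so the union is just that shape — boundary = 39.00 mm; (whole slice rotated 70° about Z — lengths, areas and connectivity unchanged). Overall, the cross-section is a single solid region. Total boundary length (outer) = 39.00 mm.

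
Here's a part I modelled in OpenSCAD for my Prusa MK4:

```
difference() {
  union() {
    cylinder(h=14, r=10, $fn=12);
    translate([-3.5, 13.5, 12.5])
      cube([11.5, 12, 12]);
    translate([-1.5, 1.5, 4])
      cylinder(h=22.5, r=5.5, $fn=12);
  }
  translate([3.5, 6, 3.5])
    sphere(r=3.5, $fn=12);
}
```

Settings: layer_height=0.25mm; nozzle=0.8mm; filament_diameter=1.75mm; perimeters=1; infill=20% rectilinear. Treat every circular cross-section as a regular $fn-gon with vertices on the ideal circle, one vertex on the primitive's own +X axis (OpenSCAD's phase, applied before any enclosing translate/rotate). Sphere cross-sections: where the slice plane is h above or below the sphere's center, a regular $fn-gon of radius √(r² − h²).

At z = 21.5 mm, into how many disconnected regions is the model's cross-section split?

At z = 21.5 mm: the cylinder does not reach this height (z outside [0, 14]); the cube at (-3.5, 13.5) is present — its section is the full 11.5×12 rectangle; the cylinder at (-1.5, 1.5): section is a regular 12-gon, circumradius r=5.5; Combining (union): the 2 present regions are separate (no shared area or edge), so areas and boundary lengths simply add and each stays a separate island — 2 connected regions; the sphere at (3.5, 6) is not intersected at this z (|z−center|=18.000 > r=3.5); Taking the first minus the rest: none of the subtracted shapes is present at this height, so that combined region is unchanged — 2 connected regions. The result has 2 disconnected regions.

2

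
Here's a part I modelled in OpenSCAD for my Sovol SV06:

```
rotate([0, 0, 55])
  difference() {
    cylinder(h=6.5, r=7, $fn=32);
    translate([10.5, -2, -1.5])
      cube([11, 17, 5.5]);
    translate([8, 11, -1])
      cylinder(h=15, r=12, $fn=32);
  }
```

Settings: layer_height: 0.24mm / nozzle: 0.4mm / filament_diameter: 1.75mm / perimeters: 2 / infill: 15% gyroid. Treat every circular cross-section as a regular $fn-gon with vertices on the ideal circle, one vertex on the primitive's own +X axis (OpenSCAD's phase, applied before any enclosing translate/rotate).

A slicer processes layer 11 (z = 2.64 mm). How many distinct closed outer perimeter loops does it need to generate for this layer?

At z = 2.64 mm: the r=7 cylinder gives a regular 32-gon of circumradius 7 (constant along its height); the cube at (10.5, -2) is present — its section is the full 11×17 rectangle; the cylinder at (8, 11): section is a regular 32-gon, circumradius r=12; After the difference (first − rest): starting from the r=7 cylinder, the 11×17 cube at (10.5, -2) misses the remaining region (no effect); the r=12 cylinder at (8, 11) partially overlaps it — only the 45.85 mm² overlap (of its 449.49 mm²) is removed, clipping the outline — 1 connected region; (whole slice rotated 55° about Z — lengths, areas and connectivity unchanged). The result has 1 disconnected region.

1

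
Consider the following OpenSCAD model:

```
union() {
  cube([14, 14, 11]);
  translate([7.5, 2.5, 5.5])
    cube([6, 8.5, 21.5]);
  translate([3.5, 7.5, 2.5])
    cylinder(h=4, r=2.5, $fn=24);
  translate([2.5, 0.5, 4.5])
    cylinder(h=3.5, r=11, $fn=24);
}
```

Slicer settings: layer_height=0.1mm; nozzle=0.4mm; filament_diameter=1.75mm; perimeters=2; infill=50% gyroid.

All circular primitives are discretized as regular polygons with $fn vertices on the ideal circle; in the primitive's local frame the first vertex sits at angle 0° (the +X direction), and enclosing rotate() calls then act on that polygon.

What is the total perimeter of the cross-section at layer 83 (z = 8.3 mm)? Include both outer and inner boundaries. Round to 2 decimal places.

56.00 mm

At z = 8.3 mm: the cube is present — its section is the full 14×14 rectangle (perimeter 56.00 mm); the cube at (7.5, 2.5) is present — its section is the full 6×8.5 rectangle (perimeter 29.00 mm); the cylinder at (3.5, 7.5) does not reach this height (z outside [2.5, 6.5]); the cylinder at (2.5, 0.5) is not intersected at this z (z outside [4.5, 8]); Merging all regions: the 6×8.5 cube at (7.5, 2.5) lies entirely inside the 14×14 cube, so the union is just the 14×14 cube — boundary = 56.00 mm. Overall, the cross-section is a single solid region. Total boundary length (outer) = 56.00 mm.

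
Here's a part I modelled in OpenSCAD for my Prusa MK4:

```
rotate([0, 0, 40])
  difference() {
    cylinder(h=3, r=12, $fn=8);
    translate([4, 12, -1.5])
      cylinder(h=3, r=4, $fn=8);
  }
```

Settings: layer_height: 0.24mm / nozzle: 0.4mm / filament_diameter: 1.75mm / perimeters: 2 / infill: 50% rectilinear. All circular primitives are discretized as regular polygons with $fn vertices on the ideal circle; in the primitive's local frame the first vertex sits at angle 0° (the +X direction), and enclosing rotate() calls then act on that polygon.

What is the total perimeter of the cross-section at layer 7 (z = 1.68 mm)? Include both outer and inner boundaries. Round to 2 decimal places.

73.48 mm

At z = 1.68 mm: the cylinder: section is a regular 8-gon, circumradius r=12 (perimeter = 2·8·12.000·sin(180°/8) = 73.48 mm); the cylinder at (4, 12) is absent (z outside [-1.5, 1.5]); After the difference (first − rest): none of the subtracted shapes is present at this height, so the r=12 cylinder is unchanged — boundary = 73.48 mm; (whole slice rotated 40° about Z — lengths, areas and connectivity unchanged). Overall, the cross-section is a single solid region. Total boundary length (outer) = 73.48 mm.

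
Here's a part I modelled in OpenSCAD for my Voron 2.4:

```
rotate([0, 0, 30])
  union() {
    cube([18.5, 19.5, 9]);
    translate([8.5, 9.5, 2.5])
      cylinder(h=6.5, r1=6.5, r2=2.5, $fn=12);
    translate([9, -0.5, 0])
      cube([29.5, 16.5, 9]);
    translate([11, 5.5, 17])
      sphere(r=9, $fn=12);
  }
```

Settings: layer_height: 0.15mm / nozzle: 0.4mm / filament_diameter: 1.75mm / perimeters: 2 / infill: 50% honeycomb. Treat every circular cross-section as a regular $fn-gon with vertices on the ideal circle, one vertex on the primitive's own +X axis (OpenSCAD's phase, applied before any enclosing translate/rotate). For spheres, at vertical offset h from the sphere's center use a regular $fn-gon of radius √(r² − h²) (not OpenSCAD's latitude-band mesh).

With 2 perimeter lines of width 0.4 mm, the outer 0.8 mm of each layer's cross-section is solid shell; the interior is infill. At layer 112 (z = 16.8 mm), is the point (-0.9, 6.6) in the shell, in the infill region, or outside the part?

At z = 16.8 mm: the cube is not intersected at this z (z outside [0, 9]); the cone at (8.5, 9.5) is absent (z outside [2.5, 9]); the cube at (9, -0.5) is not intersected at this z (z outside [0, 9]); the r=9 sphere at (11, 5.5) contributes a regular 12-gon of circumradius √(9²−0.2²) = 8.998; Merging all regions: only the r=9 sphere at (11, 5.5) is present, so the union is just that shape — 1 connected region; (whole slice rotated 30° about Z — lengths, areas and connectivity unchanged). Overall, the cross-section is a single solid region. Undo the 30° rotation: the query point maps to (2.521, 6.166) in the un-rotated model frame. The nearest boundary edge runs (3.21, 10.00)→(2.00, 5.50); distance from the point to it = 0.33 mm. The point is inside the cross-section, 0.33 mm from the nearest boundary — within the 0.8 mm shell band (2 × 0.4).

shell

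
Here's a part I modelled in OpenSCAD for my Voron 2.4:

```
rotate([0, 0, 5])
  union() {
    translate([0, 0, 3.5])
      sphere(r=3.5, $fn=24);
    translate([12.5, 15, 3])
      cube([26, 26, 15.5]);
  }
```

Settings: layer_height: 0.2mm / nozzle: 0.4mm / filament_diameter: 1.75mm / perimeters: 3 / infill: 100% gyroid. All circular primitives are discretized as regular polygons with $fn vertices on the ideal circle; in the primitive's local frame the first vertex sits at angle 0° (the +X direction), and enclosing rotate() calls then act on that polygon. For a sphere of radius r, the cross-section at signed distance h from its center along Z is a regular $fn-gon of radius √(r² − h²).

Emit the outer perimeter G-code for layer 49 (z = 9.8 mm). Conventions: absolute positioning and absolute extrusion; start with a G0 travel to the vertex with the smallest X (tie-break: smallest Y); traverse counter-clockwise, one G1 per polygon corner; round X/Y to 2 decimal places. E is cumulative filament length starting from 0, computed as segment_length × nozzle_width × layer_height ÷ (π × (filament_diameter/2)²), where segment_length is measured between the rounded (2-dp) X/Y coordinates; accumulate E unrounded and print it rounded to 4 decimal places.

At z = 9.8 mm: the sphere is not intersected at this z (|z−center|=6.300 > r=3.5); the 26×26 cube at (12.5, 15) contributes its full rectangle; Taking the union: only the 26×26 cube at (12.5, 15) is present, so the union is just that shape — 1 connected region; (whole slice rotated 5° about Z — lengths, areas and connectivity unchanged). The outline is a single polygon with 4 vertices. Extrusion per mm of travel: 0.4 × 0.2 / (π × 0.875²) = 0.033260. Accumulating E over each segment gives final E = 3.4590.

G0 X8.88 Y41.93 Z9.80
G1 X11.15 Y16.03 E0.8647
G1 X37.05 Y18.30 E1.7295
G1 X34.78 Y44.20 E2.5942
G1 X8.88 Y41.93 E3.4590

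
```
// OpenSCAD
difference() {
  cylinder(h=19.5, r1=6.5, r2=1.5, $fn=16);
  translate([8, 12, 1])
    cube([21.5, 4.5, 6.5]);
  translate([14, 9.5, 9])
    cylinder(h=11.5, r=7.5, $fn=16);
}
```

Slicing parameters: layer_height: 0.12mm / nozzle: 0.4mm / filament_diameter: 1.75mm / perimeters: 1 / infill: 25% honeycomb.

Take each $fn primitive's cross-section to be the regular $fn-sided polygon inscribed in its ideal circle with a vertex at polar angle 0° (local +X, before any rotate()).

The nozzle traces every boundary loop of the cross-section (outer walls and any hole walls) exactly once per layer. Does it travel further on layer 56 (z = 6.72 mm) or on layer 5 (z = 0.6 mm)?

layer 5 (z = 0.6 mm)

Layer 56 (z = 6.72): the cone: at t=0.345 of its height the radius interpolates to r₁+(r₂−r₁)t = 4.777, giving a regular 16-gon of that circumradius (perimeter = 2·16·4.777·sin(180°/16) = 29.82 mm); the 21.5×4.5 cube at (8, 12) contributes its full rectangle (perimeter 52.00 mm); the cylinder at (14, 9.5) is absent (z outside [9, 20.5]); Subtracting the remaining from the first: starting from the cone, the 21.5×4.5 cube at (8, 12) misses the remaining region (no effect) — boundary = 29.82 mm. So its perimeter = 29.82 mm. Layer 5 (z = 0.6): the cone: at t=0.031 of its height the radius interpolates to r₁+(r₂−r₁)t = 6.346, giving a regular 16-gon of that circumradius (perimeter = 2·16·6.346·sin(180°/16) = 39.62 mm); the cube at (8, 12) is not intersected at this z (z outside [1, 7.5]); the cylinder at (14, 9.5) does not reach this height (z outside [9, 20.5]); Subtracting the remaining from the first: none of the subtracted shapes is present at this height, so the cone is unchanged — boundary = 39.62 mm. So its perimeter = 39.62 mm. Layer 5 is larger (39.62 vs 29.82 mm).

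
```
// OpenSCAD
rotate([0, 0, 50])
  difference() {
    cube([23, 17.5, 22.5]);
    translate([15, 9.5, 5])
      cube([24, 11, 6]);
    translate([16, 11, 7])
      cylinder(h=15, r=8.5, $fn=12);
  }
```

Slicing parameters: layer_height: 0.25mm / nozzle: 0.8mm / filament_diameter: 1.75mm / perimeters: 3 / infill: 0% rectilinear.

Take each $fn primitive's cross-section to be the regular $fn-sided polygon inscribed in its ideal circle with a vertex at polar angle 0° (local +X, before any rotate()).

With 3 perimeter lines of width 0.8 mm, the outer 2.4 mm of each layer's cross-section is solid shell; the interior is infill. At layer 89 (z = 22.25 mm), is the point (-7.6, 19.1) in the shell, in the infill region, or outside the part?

At z = 22.25 mm: the cube is present — its section is the full 23×17.5 rectangle; the cube at (15, 9.5) does not reach this height (z outside [5, 11]); the cylinder at (16, 11) is not intersected at this z (z outside [7, 22]); Taking the first minus the rest: none of the subtracted shapes is present at this height, so the 23×17.5 cube is unchanged — 1 connected region; (whole slice rotated 50° about Z — lengths, areas and connectivity unchanged). Overall, the cross-section is a single solid region. Undo the 50° rotation: the query point maps to (9.746, 18.099) in the un-rotated model frame. The nearest boundary edge runs (23.00, 17.50)→(0.00, 17.50); distance from the point to it = 0.60 mm. The point is not inside any of the regions above, so it lies outside the cross-section (0.60 mm from the nearest boundary).

outside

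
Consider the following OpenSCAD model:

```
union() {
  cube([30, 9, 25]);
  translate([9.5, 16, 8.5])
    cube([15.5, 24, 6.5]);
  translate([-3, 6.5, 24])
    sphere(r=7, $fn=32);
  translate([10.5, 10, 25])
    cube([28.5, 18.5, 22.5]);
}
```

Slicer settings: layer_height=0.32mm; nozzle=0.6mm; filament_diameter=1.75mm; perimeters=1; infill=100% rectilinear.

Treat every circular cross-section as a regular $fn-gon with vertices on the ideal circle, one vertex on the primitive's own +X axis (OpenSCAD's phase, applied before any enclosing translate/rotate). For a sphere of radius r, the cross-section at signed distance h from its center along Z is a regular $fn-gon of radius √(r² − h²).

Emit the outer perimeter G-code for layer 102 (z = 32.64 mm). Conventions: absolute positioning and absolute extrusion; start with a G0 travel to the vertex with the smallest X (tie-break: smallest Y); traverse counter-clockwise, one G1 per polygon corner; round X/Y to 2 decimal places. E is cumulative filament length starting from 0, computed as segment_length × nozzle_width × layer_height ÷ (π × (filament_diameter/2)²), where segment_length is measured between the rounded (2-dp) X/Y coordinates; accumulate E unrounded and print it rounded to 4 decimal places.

At z = 32.64 mm: the cube is not intersected at this z (z outside [0, 25]); the cube at (9.5, 16) does not reach this height (z outside [8.5, 15]); the sphere at (-3, 6.5) is absent (|z−center|=8.640 > r=7); the cube at (10.5, 10) (footprint 28.5×18.5) is included at this height; Merging all regions: only the 28.5×18.5 cube at (10.5, 10) is present, so the union is just that shape — 1 connected region. The outline is a single polygon with 4 vertices. Extrusion per mm of travel: 0.6 × 0.32 / (π × 0.875²) = 0.079824. Accumulating E over each segment gives final E = 7.5035.

G0 X10.50 Y10.00 Z32.64
G1 X39.00 Y10.00 E2.2750
G1 X39.00 Y28.50 E3.7517
G1 X10.50 Y28.50 E6.0267
G1 X10.50 Y10.00 E7.5035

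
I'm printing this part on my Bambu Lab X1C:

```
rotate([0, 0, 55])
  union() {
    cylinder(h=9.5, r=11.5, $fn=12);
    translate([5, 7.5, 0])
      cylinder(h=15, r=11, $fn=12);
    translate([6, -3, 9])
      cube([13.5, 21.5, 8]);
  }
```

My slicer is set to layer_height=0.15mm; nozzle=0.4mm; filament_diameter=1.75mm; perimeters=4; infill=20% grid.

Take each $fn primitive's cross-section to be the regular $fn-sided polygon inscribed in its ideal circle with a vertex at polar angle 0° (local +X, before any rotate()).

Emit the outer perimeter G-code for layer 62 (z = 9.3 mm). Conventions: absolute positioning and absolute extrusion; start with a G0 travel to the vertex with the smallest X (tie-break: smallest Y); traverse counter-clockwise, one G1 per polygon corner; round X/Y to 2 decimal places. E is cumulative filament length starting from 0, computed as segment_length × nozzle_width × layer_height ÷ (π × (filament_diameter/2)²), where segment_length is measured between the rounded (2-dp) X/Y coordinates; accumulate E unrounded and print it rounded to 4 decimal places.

At z = 9.3 mm: the r=11.5 cylinder gives a regular 12-gon of circumradius 11.5 (constant along its height); the cylinder at (5, 7.5): section is a regular 12-gon, circumradius r=11; the 13.5×21.5 cube at (6, -3) contributes its full rectangle; Taking the union: the regions partially overlap (shared area 349.22 mm²), so overlapping operands fuse into one piece — 1 connected region; (whole slice rotated 55° about Z — lengths, areas and connectivity unchanged). The outline is a single polygon with 17 vertices. Extrusion per mm of travel: 0.4 × 0.15 / (π × 0.875²) = 0.024945. Accumulating E over each segment gives final E = 2.6066.

G0 X-14.23 Y9.36 Z9.30
G1 X-13.25 Y3.75 E0.1421
G1 X-11.30 Y1.43 E0.2177
G1 X-11.46 Y1.00 E0.2291
G1 X-10.42 Y-4.86 E0.3776
G1 X-6.60 Y-9.42 E0.5260
G1 X-1.00 Y-11.46 E0.6746
G1 X4.86 Y-10.42 E0.8231
G1 X9.42 Y-6.60 E0.9715
G1 X11.46 Y-1.00 E1.1202
G1 X10.42 Y4.86 E1.2686
G1 X8.59 Y7.04 E1.3396
G1 X13.64 Y14.25 E1.5592
G1 X-3.97 Y26.58 E2.0955
G1 X-11.71 Y15.53 E2.4320
G1 X-11.49 Y15.37 E2.4388
G1 X-12.29 Y14.71 E2.4647
G1 X-14.23 Y9.36 E2.6066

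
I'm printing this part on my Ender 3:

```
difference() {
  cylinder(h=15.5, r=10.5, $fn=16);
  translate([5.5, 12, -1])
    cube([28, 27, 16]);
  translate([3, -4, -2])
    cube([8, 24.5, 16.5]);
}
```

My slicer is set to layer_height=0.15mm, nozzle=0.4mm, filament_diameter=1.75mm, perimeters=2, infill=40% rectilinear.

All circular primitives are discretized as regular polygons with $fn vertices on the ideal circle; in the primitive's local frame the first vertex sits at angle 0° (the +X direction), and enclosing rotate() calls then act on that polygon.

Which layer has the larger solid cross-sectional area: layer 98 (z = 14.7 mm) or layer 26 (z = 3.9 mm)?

Layer 98 (z = 14.7): the cylinder: section is a regular 16-gon, circumradius r=10.5 (area = (16/2)·10.500²·sin(360°/16) = 337.53 mm²); the cube at (5.5, 12) is present — its section is the full 28×27 rectangle (area 756.00 mm²); the cube at (3, -4) does not reach this height (z outside [-2, 14.5]); Subtracting the remaining from the first: starting from the r=10.5 cylinder (337.53 mm²), the 28×27 cube at (5.5, 12) misses the remaining region (no effect) — area = 337.53 mm². So its area = 337.53 mm². Layer 26 (z = 3.9): the r=10.5 cylinder contributes a regular 16-gon of circumradius 10.5 (area = (16/2)·10.500²·sin(360°/16) = 337.53 mm²); the cube at (5.5, 12) (footprint 28×27) is included at this height (area 756.00 mm²); the cube at (3, -4) is present — its section is the full 8×24.5 rectangle (area 196.00 mm²); After the difference (first − rest): starting from the r=10.5 cylinder (337.53 mm²), the 28×27 cube at (5.5, 12) misses the remaining region (no effect); the 8×24.5 cube at (3, -4) partially overlaps it — only the 82.19 mm² overlap (of its 196.00 mm²) is removed, clipping the outline — area = 255.34 mm². So its area = 255.34 mm². Layer 98 is larger (337.53 vs 255.34 mm²).

layer 98 (z = 14.7 mm)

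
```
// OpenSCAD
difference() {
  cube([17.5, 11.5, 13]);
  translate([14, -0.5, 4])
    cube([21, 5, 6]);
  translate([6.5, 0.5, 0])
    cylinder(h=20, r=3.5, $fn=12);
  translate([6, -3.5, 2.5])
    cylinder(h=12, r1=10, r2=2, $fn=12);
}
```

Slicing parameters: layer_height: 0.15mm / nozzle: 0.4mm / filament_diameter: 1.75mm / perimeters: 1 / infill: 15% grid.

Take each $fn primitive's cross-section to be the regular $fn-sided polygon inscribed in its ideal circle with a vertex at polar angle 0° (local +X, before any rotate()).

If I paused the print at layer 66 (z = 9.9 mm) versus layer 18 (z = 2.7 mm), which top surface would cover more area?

layer 66 (z = 9.9 mm)

Layer 66 (z = 9.9): the cube (footprint 17.5×11.5) is included at this height (area 201.25 mm²); the cube at (14, -0.5) (footprint 21×5) is included at this height (area 105.00 mm²); the r=3.5 cylinder at (6.5, 0.5) gives a regular 12-gon of circumradius 3.5 (constant along its height) (area = (12/2)·3.500²·sin(360°/12) = 36.75 mm²); the cone at (6, -3.5) (r1=10→r2=2) has section circumradius 5.067 here — a regular 12-gon (area = (12/2)·5.067²·sin(360°/12) = 77.01 mm²); Subtracting the remaining from the first: starting from the 17.5×11.5 cube (201.25 mm²), the 21×5 cube at (14, -0.5) partially overlaps it — only the 15.75 mm² overlap (of its 105.00 mm²) is removed, clipping the outline; the r=3.5 cylinder at (6.5, 0.5) partially overlaps it — only the 21.81 mm² overlap (of its 36.75 mm²) is removed, clipping the outline; the cone at (6, -3.5) partially overlaps it — only the 0.12 mm² overlap (of its 77.01 mm²) is removed, clipping the outline — area = 163.57 mm². So its area = 163.57 mm². Layer 18 (z = 2.7): the cube is present — its section is the full 17.5×11.5 rectangle (area 201.25 mm²); the cube at (14, -0.5) is absent (z outside [4, 10]); the cylinder at (6.5, 0.5): section is a regular 12-gon, circumradius r=3.5 (area = (12/2)·3.500²·sin(360°/12) = 36.75 mm²); the cone at (6, -3.5) (r1=10→r2=2) has section circumradius 9.867 here — a regular 12-gon (area = (12/2)·9.867²·sin(360°/12) = 292.05 mm²); Taking the first minus the rest: starting from the 17.5×11.5 cube (201.25 mm²), the r=3.5 cylinder at (6.5, 0.5) partially overlaps it — only the 21.81 mm² overlap (of its 36.75 mm²) is removed, clipping the outline; the cone at (6, -3.5) partially overlaps it — only the 51.27 mm² overlap (of its 292.05 mm²) is removed, clipping the outline — area = 128.17 mm². So its area = 128.17 mm². Layer 66 is larger (163.57 vs 128.17 mm²).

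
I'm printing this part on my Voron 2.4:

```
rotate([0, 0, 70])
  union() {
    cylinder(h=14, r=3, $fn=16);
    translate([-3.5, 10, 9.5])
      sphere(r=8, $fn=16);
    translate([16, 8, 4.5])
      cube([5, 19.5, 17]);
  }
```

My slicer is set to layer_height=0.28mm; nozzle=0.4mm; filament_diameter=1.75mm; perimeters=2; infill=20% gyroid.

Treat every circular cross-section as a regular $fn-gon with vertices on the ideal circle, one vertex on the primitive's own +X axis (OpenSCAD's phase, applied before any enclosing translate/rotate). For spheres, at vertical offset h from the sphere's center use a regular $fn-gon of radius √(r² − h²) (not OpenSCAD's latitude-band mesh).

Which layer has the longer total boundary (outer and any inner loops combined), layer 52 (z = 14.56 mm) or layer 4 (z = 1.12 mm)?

layer 52 (z = 14.56 mm)

Layer 52 (z = 14.56): the cylinder does not reach this height (z outside [0, 14]); the r=8 sphere at (-3.5, 10) contributes a regular 16-gon of circumradius √(8²−5.06²) = 6.196 (perimeter = 2·16·6.196·sin(180°/16) = 38.68 mm); the cube at (16, 8) is present — its section is the full 5×19.5 rectangle (perimeter 49.00 mm); Combining (union): the 2 present regions are separate (no shared area or edge), so areas and boundary lengths simply add and each stays a separate island — boundary = 87.68 mm; (whole slice rotated 70° about Z — lengths, areas and connectivity unchanged). So its perimeter = 87.68 mm. Layer 4 (z = 1.12): the r=3 cylinder gives a regular 16-gon of circumradius 3 (constant along its height) (perimeter = 2·16·3.000·sin(180°/16) = 18.73 mm); the sphere at (-3.5, 10) is absent (|z−center|=8.380 > r=8); the cube at (16, 8) is absent (z outside [4.5, 21.5]); Taking the union: only the r=3 cylinder is present, so the union is just that shape — boundary = 18.73 mm; (rotated 70° about Z; rotation is an isometry so areas/perimeters/island counts are preserved). So its perimeter = 18.73 mm. Layer 52 is larger (87.68 vs 18.73 mm).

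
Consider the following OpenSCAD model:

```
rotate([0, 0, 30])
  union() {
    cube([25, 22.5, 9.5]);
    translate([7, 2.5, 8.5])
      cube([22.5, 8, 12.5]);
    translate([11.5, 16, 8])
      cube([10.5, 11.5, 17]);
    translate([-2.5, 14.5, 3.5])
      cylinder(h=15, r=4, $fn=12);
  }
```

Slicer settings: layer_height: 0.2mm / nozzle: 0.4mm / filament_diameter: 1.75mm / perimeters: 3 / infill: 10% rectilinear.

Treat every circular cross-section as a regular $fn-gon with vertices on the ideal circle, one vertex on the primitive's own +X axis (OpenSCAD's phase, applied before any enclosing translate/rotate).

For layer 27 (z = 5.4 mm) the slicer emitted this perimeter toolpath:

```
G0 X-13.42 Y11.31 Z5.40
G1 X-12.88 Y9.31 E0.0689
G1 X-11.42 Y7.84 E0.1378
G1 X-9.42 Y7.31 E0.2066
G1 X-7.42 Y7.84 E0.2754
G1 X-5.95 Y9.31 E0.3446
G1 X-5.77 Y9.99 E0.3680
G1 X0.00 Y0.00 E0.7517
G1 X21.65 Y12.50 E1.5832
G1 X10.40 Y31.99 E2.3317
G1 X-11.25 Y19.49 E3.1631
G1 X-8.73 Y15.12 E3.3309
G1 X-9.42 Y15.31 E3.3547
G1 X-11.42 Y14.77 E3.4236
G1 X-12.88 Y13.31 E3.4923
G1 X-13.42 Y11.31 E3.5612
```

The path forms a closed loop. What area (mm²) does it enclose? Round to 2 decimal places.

604.78 mm²

Apply the shoelace formula to the sequence of (X, Y) vertices; enclosed area = 604.78 mm².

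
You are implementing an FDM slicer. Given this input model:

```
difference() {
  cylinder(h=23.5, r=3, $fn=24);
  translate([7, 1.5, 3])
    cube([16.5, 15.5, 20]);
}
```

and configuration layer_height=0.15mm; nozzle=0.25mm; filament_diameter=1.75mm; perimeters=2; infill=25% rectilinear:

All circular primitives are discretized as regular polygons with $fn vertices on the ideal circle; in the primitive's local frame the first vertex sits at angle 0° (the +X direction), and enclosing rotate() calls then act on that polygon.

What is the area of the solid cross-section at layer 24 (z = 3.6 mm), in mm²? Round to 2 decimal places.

27.95 mm²

At z = 3.6 mm: the r=3 cylinder gives a regular 24-gon of circumradius 3 (constant along its height) (area = (24/2)·3.000²·sin(360°/24) = 27.95 mm²); the cube at (7, 1.5) is present — its section is the full 16.5×15.5 rectangle (area 255.75 mm²); Taking the first minus the rest: starting from the r=3 cylinder (27.95 mm²), the 16.5×15.5 cube at (7, 1.5) misses the remaining region (no effect) — area = 27.95 mm². Overall, the cross-section is a single solid region. Net area = 27.95 mm².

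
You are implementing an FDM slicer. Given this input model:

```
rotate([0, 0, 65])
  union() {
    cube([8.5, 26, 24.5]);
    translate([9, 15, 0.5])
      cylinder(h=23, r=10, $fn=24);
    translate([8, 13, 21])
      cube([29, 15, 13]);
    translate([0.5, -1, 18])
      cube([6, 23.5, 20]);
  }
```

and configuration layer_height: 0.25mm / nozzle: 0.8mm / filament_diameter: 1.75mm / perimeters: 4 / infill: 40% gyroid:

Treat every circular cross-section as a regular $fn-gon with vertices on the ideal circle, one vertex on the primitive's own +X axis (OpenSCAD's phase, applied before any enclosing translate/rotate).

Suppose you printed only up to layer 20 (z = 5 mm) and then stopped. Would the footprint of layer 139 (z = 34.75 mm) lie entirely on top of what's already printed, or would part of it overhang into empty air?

part overhangs

Compare the two slices. At z = 5: the cube is present — its section is the full 8.5×26 rectangle (area 221.00 mm²); the r=10 cylinder at (9, 15) gives a regular 24-gon of circumradius 10 (constant along its height) (area = (24/2)·10.000²·sin(360°/24) = 310.58 mm²); the cube at (8, 13) is not intersected at this z (z outside [21, 34]); the cube at (0.5, -1) is not intersected at this z (z outside [18, 38]); Taking the union: the regions partially overlap — summed areas 531.58 mm² minus the doubly-counted overlap 139.98 mm² gives 391.60 mm² — area = 391.60 mm²; (whole slice rotated 65° about Z — lengths, areas and connectivity unchanged). At z = 34.75: the cube is not intersected at this z (z outside [0, 24.5]); the cylinder at (9, 15) does not reach this height (z outside [0.5, 23.5]); the cube at (8, 13) is absent (z outside [21, 34]); the cube at (0.5, -1) (footprint 6×23.5) is included at this height (area 141.00 mm²); Taking the union: only the 6×23.5 cube at (0.5, -1) is present, so the union is just that shape — area = 141.00 mm²; (rotated 65° about Z; rotation is an isometry so areas/perimeters/island counts are preserved). Checking containment: at z = 34.75 the cross-section extends beyond the z = 5 cross-section by about 6.00 mm².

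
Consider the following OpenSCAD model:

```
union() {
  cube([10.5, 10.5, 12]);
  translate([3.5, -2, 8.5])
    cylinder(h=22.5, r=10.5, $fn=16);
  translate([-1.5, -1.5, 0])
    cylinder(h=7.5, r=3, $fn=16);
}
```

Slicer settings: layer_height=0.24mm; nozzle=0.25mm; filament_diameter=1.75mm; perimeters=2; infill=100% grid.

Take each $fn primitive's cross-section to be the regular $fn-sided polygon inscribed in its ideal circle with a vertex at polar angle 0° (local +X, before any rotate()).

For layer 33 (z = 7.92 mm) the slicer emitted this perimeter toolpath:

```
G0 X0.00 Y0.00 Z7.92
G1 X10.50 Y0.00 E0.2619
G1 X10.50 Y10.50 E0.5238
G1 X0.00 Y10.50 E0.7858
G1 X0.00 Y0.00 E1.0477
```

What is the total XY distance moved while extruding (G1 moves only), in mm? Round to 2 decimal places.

42.00 mm

Sum the Euclidean lengths of each G1 segment: total = 42.00 mm.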